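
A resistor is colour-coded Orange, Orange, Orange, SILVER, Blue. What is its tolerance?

The last band, blue, is the tolerance band.
Blue corresponds to ±0.25%.

±0.25%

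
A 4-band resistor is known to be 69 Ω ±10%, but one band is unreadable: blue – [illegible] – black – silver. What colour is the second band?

69 Ω = 69 × 10^0.
The second band gives digit 9 of the significand, and 9 is white.

white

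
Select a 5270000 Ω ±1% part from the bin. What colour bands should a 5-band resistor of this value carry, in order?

green, red, violet, yellow, brown

5270000 Ω = 527 × 10^4.
5 → green
2 → red
7 → violet
Multiplier 10^4 → yellow.
±1% tolerance → brown.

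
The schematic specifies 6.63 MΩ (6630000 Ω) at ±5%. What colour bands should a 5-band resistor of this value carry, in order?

blue, blue, orange, yellow, gold

6630000 Ω = 663 × 10^4.
6 → blue
6 → blue
3 → orange
Multiplier 10^4 → yellow.
±5% tolerance → gold.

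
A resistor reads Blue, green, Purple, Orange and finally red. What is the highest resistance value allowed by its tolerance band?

Blue → 6 (first significant figure)
Green → 5 (second significant figure)
Violet → 7 (third significant figure)
Orange → ×10^3 multiplier
Red → ±2% tolerance
657 × 1000 = 657000 Ω
Highest = 657000 × (1 + 2/100) = 670140 Ω.

670140 Ω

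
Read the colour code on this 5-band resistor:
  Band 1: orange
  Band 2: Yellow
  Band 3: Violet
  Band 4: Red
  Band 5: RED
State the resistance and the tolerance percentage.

34700 Ω ±2%

Orange → 3 (first significant figure)
Yellow → 4 (second significant figure)
Violet → 7 (third significant figure)
Red → ×10^2 multiplier
Red → ±2% tolerance
347 × 100 = 34700 Ω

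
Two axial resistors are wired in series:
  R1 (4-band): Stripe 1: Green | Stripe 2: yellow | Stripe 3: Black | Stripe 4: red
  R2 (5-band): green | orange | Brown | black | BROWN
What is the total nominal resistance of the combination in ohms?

585 Ω

R1: green, yellow → 54; black ×1 → 54 Ω.
R2: green, orange, brown → 531; black ×1 → 531 Ω.
Series: 54 + 531 = 585 Ω.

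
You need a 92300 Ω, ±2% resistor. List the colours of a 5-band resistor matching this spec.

92300 Ω = 923 × 10^2.
9 → white
2 → red
3 → orange
Multiplier 10^2 → red.
±2% tolerance → red.

white, red, orange, red, red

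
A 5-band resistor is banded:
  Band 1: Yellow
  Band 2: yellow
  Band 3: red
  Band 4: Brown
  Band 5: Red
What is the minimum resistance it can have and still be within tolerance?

4331.6 Ω

Yellow → 4 (first significant figure)
Yellow → 4 (second significant figure)
Red → 2 (third significant figure)
Brown → ×10 multiplier
Red → ±2% tolerance
442 × 10 = 4420 Ω
Minimum = 4420 × (1 − 2/100) = 4331.6 Ω.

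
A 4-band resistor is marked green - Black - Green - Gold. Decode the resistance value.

Green → 5 (first significant figure)
Black → 0 (second significant figure)
Green → ×10^5 multiplier
50 × 100000 = 5000000 Ω

5000000 Ω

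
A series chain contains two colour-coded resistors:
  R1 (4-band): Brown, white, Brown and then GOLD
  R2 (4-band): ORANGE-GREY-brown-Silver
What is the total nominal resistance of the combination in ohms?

R1: brown, white → 19; brown ×10 → 190 Ω.
R2: orange, grey → 38; brown ×10 → 380 Ω.
Series: 190 + 380 = 570 Ω.

570 Ω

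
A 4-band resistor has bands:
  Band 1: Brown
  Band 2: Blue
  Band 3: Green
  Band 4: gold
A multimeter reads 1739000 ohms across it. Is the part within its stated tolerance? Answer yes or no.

Brown → 1 (first significant figure)
Blue → 6 (second significant figure)
Green → ×10^5 multiplier
Gold → ±5% tolerance
16 × 100000 = 1600000 Ω
Allowed range: 1520000 Ω to 1680000 Ω.
1739000 ohms lies outside that range.

no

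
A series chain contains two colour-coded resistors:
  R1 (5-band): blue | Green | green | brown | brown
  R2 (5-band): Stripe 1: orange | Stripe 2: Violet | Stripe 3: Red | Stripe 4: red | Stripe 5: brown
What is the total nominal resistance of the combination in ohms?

43750 Ω

R1: blue, green, green → 655; brown ×10 → 6550 Ω.
R2: orange, violet, red → 372; red ×10^2 → 37200 Ω.
Series: 6550 + 37200 = 43750 Ω.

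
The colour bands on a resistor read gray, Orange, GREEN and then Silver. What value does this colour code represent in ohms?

8300000 Ω

Grey → 8 (first significant figure)
Orange → 3 (second significant figure)
Green → ×10^5 multiplier
83 × 100000 = 8300000 Ω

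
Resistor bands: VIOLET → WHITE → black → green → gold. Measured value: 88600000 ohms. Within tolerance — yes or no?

Violet → 7 (first significant figure)
White → 9 (second significant figure)
Black → 0 (third significant figure)
Green → ×10^5 multiplier
Gold → ±5% tolerance
790 × 100000 = 79000000 Ω
Allowed range: 75050000 Ω to 82950000 Ω.
88600000 ohms lies outside that range.

no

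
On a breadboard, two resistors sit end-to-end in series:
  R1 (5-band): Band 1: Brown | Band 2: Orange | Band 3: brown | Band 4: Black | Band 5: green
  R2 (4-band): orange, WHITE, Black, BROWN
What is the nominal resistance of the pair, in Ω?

R1: brown, orange, brown → 131; black ×1 → 131 Ω.
R2: orange, white → 39; black ×1 → 39 Ω.
Series: 131 + 39 = 170 Ω.

170 Ω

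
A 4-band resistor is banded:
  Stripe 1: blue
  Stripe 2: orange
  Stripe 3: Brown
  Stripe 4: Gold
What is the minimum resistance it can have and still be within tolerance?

598.5 Ω

Blue → 6 (first significant figure)
Orange → 3 (second significant figure)
Brown → ×10 multiplier
Gold → ±5% tolerance
63 × 10 = 630 Ω
Minimum = 630 × (1 − 5/100) = 598.5 Ω.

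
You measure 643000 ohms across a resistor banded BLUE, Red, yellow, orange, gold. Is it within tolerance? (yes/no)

yes

Blue → 6 (first significant figure)
Red → 2 (second significant figure)
Yellow → 4 (third significant figure)
Orange → ×10^3 multiplier
Gold → ±5% tolerance
624 × 1000 = 624000 Ω
Allowed range: 592800 Ω to 655200 Ω.
643000 ohms lies inside that range.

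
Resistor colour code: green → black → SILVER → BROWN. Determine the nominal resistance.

Green → 5 (first significant figure)
Black → 0 (second significant figure)
Silver → ×0.01 multiplier
50 × 0.01 = 0.5 Ω

0.5 Ω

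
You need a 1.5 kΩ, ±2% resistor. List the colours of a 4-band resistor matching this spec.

brown, green, red, red

1500 Ω = 15 × 10^2.
1 → brown
5 → green
Multiplier 10^2 → red.
±2% tolerance → red.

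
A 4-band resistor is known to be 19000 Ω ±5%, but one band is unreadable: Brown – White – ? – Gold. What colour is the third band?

orange

19000 Ω = 19 × 10^3.
The third band is the multiplier, 10^3, which is orange.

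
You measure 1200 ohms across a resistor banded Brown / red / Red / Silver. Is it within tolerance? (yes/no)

Brown → 1 (first significant figure)
Red → 2 (second significant figure)
Red → ×10^2 multiplier
Silver → ±10% tolerance
12 × 100 = 1200 Ω
Allowed range: 1080 Ω to 1320 Ω.
1200 ohms lies inside that range.

yes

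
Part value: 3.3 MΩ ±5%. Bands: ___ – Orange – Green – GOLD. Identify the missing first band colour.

3300000 Ω = 33 × 10^5.
The first band gives digit 3 of the significand, and 3 is orange.

orange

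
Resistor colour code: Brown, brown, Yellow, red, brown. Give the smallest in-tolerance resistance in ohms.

Brown → 1 (first significant figure)
Brown → 1 (second significant figure)
Yellow → 4 (third significant figure)
Red → ×10^2 multiplier
Brown → ±1% tolerance
114 × 100 = 11400 Ω
Smallest = 11400 × (1 − 1/100) = 11286 Ω.

11286 Ω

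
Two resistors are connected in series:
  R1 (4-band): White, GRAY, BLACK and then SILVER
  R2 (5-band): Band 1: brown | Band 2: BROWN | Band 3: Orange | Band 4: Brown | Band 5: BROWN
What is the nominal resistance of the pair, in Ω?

1228 Ω

R1: white, grey → 98; black ×1 → 98 Ω.
R2: brown, brown, orange → 113; brown ×10 → 1130 Ω.
Series: 98 + 1130 = 1228 Ω.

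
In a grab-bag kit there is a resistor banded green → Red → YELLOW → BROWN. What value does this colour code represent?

Green → 5 (first significant figure)
Red → 2 (second significant figure)
Yellow → ×10^4 multiplier
52 × 10000 = 520000 Ω

520000 Ω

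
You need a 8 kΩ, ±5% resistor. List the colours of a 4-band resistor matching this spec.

8000 Ω = 80 × 10^2.
8 → grey
0 → black
Multiplier 10^2 → red.
±5% tolerance → gold.

grey, black, red, gold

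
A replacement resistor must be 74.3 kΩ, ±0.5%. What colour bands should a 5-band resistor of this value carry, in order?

violet, yellow, orange, red, green

74300 Ω = 743 × 10^2.
7 → violet
4 → yellow
3 → orange
Multiplier 10^2 → red.
±0.5% tolerance → green.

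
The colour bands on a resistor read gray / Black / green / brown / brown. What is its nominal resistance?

Grey → 8 (first significant figure)
Black → 0 (second significant figure)
Green → 5 (third significant figure)
Brown → ×10 multiplier
805 × 10 = 8050 Ω

8050 Ω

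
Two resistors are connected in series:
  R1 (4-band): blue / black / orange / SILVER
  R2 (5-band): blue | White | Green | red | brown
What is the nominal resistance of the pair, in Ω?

R1: blue, black → 60; orange ×10^3 → 60000 Ω.
R2: blue, white, green → 695; red ×10^2 → 69500 Ω.
Series: 60000 + 69500 = 129500 Ω.

129500 Ω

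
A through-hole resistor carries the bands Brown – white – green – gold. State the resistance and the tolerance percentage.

1900000 Ω ±5%

Brown → 1 (first significant figure)
White → 9 (second significant figure)
Green → ×10^5 multiplier
Gold → ±5% tolerance
19 × 100000 = 1900000 Ω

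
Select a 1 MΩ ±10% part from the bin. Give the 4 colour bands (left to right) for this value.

1000000 Ω = 10 × 10^5.
1 → brown
0 → black
Multiplier 10^5 → green.
±10% tolerance → silver.

brown, black, green, silver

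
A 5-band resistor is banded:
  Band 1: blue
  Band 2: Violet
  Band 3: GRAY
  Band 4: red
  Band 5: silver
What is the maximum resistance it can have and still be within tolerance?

74580 Ω

Blue → 6 (first significant figure)
Violet → 7 (second significant figure)
Grey → 8 (third significant figure)
Red → ×10^2 multiplier
Silver → ±10% tolerance
678 × 100 = 67800 Ω
Maximum = 67800 × (1 + 10/100) = 74580 Ω.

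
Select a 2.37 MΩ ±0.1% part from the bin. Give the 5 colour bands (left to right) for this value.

red, orange, violet, yellow, violet

2370000 Ω = 237 × 10^4.
2 → red
3 → orange
7 → violet
Multiplier 10^4 → yellow.
±0.1% tolerance → violet.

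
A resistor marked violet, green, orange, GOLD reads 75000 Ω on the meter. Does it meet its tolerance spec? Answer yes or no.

Violet → 7 (first significant figure)
Green → 5 (second significant figure)
Orange → ×10^3 multiplier
Gold → ±5% tolerance
75 × 1000 = 75000 Ω
Allowed range: 71250 Ω to 78750 Ω.
75000 Ω lies inside that range.

yes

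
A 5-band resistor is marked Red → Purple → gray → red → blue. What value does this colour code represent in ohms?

27800 Ω

Red → 2 (first significant figure)
Violet → 7 (second significant figure)
Grey → 8 (third significant figure)
Red → ×10^2 multiplier
278 × 100 = 27800 Ω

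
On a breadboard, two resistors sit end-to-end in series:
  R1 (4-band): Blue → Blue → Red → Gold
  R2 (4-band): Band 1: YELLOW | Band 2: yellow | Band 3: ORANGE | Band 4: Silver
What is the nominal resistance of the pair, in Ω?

50600 Ω

R1: blue, blue → 66; red ×10^2 → 6600 Ω.
R2: yellow, yellow → 44; orange ×10^3 → 44000 Ω.
Series: 6600 + 44000 = 50600 Ω.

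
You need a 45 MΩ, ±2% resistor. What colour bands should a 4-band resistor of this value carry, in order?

yellow, green, blue, red

45000000 Ω = 45 × 10^6.
4 → yellow
5 → green
Multiplier 10^6 → blue.
±2% tolerance → red.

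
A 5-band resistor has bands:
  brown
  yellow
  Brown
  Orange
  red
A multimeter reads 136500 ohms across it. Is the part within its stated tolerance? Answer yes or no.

no

Brown → 1 (first significant figure)
Yellow → 4 (second significant figure)
Brown → 1 (third significant figure)
Orange → ×10^3 multiplier
Red → ±2% tolerance
141 × 1000 = 141000 Ω
Allowed range: 138180 Ω to 143820 Ω.
136500 ohms lies outside that range.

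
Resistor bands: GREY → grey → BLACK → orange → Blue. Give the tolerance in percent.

The last band, blue, is the tolerance band.
Blue corresponds to ±0.25%.

±0.25%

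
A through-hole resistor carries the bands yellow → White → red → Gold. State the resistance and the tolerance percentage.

Yellow → 4 (first significant figure)
White → 9 (second significant figure)
Red → ×10^2 multiplier
Gold → ±5% tolerance
49 × 100 = 4900 Ω

4900 Ω ±5%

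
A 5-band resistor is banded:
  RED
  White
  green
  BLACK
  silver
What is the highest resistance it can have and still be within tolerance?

324.5 Ω

Red → 2 (first significant figure)
White → 9 (second significant figure)
Green → 5 (third significant figure)
Black → ×1 multiplier
Silver → ±10% tolerance
295 × 1 = 295 Ω
Highest = 295 × (1 + 10/100) = 324.5 Ω.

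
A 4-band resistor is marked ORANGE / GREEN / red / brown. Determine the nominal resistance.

Orange → 3 (first significant figure)
Green → 5 (second significant figure)
Red → ×10^2 multiplier
35 × 100 = 3500 Ω

3500 Ω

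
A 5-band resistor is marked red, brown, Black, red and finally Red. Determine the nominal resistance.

Red → 2 (first significant figure)
Brown → 1 (second significant figure)
Black → 0 (third significant figure)
Red → ×10^2 multiplier
210 × 100 = 21000 Ω

21000 Ω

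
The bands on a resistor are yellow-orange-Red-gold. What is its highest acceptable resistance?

Yellow → 4 (first significant figure)
Orange → 3 (second significant figure)
Red → ×10^2 multiplier
Gold → ±5% tolerance
43 × 100 = 4300 Ω
Highest = 4300 × (1 + 5/100) = 4515 Ω.

4515 Ω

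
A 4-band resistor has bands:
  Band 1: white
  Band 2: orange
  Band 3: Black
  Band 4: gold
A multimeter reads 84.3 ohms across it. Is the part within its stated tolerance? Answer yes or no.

White → 9 (first significant figure)
Orange → 3 (second significant figure)
Black → ×1 multiplier
Gold → ±5% tolerance
93 × 1 = 93 Ω
Allowed range: 88.35 Ω to 97.65 Ω.
84.3 ohms lies outside that range.

no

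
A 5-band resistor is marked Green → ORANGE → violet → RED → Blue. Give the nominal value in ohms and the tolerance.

53700 Ω ±0.25%

Green → 5 (first significant figure)
Orange → 3 (second significant figure)
Violet → 7 (third significant figure)
Red → ×10^2 multiplier
Blue → ±0.25% tolerance
537 × 100 = 53700 Ω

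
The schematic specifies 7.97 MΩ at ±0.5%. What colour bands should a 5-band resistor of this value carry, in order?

7970000 Ω = 797 × 10^4.
7 → violet
9 → white
7 → violet
Multiplier 10^4 → yellow.
±0.5% tolerance → green.

violet, white, violet, yellow, green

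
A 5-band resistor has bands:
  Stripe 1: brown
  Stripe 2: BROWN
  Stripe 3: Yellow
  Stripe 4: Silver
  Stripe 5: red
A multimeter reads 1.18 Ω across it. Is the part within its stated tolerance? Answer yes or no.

Brown → 1 (first significant figure)
Brown → 1 (second significant figure)
Yellow → 4 (third significant figure)
Silver → ×0.01 multiplier
Red → ±2% tolerance
114 × 0.01 = 1.14 Ω
Allowed range: 1.1172 Ω to 1.1628 Ω.
1.18 Ω lies outside that range.

no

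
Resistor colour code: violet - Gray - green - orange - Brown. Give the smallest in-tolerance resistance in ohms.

777150 Ω

Violet → 7 (first significant figure)
Grey → 8 (second significant figure)
Green → 5 (third significant figure)
Orange → ×10^3 multiplier
Brown → ±1% tolerance
785 × 1000 = 785000 Ω
Smallest = 785000 × (1 − 1/100) = 777150 Ω.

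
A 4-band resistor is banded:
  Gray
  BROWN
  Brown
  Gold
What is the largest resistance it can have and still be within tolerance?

Grey → 8 (first significant figure)
Brown → 1 (second significant figure)
Brown → ×10 multiplier
Gold → ±5% tolerance
81 × 10 = 810 Ω
Largest = 810 × (1 + 5/100) = 850.5 Ω.

850.5 Ω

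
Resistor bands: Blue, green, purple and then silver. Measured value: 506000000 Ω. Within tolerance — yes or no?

no

Blue → 6 (first significant figure)
Green → 5 (second significant figure)
Violet → ×10^7 multiplier
Silver → ±10% tolerance
65 × 10000000 = 650000000 Ω
Allowed range: 585000000 Ω to 715000000 Ω.
506000000 Ω lies outside that range.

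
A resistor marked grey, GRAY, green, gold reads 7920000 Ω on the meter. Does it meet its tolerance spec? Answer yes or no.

Grey → 8 (first significant figure)
Grey → 8 (second significant figure)
Green → ×10^5 multiplier
Gold → ±5% tolerance
88 × 100000 = 8800000 Ω
Allowed range: 8360000 Ω to 9240000 Ω.
7920000 Ω lies outside that range.

no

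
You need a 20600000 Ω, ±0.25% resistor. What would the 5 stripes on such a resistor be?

red, black, blue, green, blue

20600000 Ω = 206 × 10^5.
2 → red
0 → black
6 → blue
Multiplier 10^5 → green.
±0.25% tolerance → blue.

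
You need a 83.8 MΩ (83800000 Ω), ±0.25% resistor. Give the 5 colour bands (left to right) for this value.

grey, orange, grey, green, blue

83800000 Ω = 838 × 10^5.
8 → grey
3 → orange
8 → grey
Multiplier 10^5 → green.
±0.25% tolerance → blue.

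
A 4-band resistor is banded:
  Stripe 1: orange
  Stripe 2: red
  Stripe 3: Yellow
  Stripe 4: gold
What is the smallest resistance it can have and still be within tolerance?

Orange → 3 (first significant figure)
Red → 2 (second significant figure)
Yellow → ×10^4 multiplier
Gold → ±5% tolerance
32 × 10000 = 320000 Ω
Smallest = 320000 × (1 − 5/100) = 304000 Ω.

304000 Ω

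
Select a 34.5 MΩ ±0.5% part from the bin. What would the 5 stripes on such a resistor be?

34500000 Ω = 345 × 10^5.
3 → orange
4 → yellow
5 → green
Multiplier 10^5 → green.
±0.5% tolerance → green.

orange, yellow, green, green, green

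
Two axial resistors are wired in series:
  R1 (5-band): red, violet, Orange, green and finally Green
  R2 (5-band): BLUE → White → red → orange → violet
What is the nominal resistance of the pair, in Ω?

R1: red, violet, orange → 273; green ×10^5 → 27300000 Ω.
R2: blue, white, red → 692; orange ×10^3 → 692000 Ω.
Series: 27300000 + 692000 = 27992000 Ω.

27992000 Ω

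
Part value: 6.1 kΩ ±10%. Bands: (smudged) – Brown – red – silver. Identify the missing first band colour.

6100 Ω = 61 × 10^2.
The first band gives digit 6 of the significand, and 6 is blue.

blue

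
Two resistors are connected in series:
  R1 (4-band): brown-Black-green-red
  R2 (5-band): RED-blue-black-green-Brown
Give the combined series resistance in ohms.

R1: brown, black → 10; green ×10^5 → 1000000 Ω.
R2: red, blue, black → 260; green ×10^5 → 26000000 Ω.
Series: 1000000 + 26000000 = 27000000 Ω.

27000000 Ω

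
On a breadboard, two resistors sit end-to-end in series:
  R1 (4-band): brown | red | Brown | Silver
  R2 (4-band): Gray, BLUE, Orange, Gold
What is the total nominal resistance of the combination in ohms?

R1: brown, red → 12; brown ×10 → 120 Ω.
R2: grey, blue → 86; orange ×10^3 → 86000 Ω.
Series: 120 + 86000 = 86120 Ω.

86120 Ω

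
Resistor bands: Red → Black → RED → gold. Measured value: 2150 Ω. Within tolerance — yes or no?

Red → 2 (first significant figure)
Black → 0 (second significant figure)
Red → ×10^2 multiplier
Gold → ±5% tolerance
20 × 100 = 2000 Ω
Allowed range: 1900 Ω to 2100 Ω.
2150 Ω lies outside that range.

no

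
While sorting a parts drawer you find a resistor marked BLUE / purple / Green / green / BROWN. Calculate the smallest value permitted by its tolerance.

Blue → 6 (first significant figure)
Violet → 7 (second significant figure)
Green → 5 (third significant figure)
Green → ×10^5 multiplier
Brown → ±1% tolerance
675 × 100000 = 67500000 Ω
Smallest = 67500000 × (1 − 1/100) = 66825000 Ω.

66825000 Ω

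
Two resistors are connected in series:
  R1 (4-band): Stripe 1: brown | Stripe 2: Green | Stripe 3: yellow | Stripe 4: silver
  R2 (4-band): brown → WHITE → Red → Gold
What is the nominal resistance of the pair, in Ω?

151900 Ω

R1: brown, green → 15; yellow ×10^4 → 150000 Ω.
R2: brown, white → 19; red ×10^2 → 1900 Ω.
Series: 150000 + 1900 = 151900 Ω.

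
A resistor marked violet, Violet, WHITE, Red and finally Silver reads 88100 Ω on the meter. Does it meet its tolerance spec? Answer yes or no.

no

Violet → 7 (first significant figure)
Violet → 7 (second significant figure)
White → 9 (third significant figure)
Red → ×10^2 multiplier
Silver → ±10% tolerance
779 × 100 = 77900 Ω
Allowed range: 70110 Ω to 85690 Ω.
88100 Ω lies outside that range.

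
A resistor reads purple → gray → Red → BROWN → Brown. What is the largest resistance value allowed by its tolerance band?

Violet → 7 (first significant figure)
Grey → 8 (second significant figure)
Red → 2 (third significant figure)
Brown → ×10 multiplier
Brown → ±1% tolerance
782 × 10 = 7820 Ω
Largest = 7820 × (1 + 1/100) = 7898.2 Ω.

7898.2 Ω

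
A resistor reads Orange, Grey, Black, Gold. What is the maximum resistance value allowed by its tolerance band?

39.9 Ω

Orange → 3 (first significant figure)
Grey → 8 (second significant figure)
Black → ×1 multiplier
Gold → ±5% tolerance
38 × 1 = 38 Ω
Maximum = 38 × (1 + 5/100) = 39.9 Ω.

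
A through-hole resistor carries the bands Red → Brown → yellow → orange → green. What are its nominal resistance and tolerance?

Red → 2 (first significant figure)
Brown → 1 (second significant figure)
Yellow → 4 (third significant figure)
Orange → ×10^3 multiplier
Green → ±0.5% tolerance
214 × 1000 = 214000 Ω

214000 Ω ±0.5%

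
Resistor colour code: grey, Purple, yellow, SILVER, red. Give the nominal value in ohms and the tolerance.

8.74 Ω ±2%

Grey → 8 (first significant figure)
Violet → 7 (second significant figure)
Yellow → 4 (third significant figure)
Silver → ×0.01 multiplier
Red → ±2% tolerance
874 × 0.01 = 8.74 Ω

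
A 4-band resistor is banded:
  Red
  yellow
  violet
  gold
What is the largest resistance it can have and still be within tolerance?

Red → 2 (first significant figure)
Yellow → 4 (second significant figure)
Violet → ×10^7 multiplier
Gold → ±5% tolerance
24 × 10000000 = 240000000 Ω
Largest = 240000000 × (1 + 5/100) = 252000000 Ω.

252000000 Ω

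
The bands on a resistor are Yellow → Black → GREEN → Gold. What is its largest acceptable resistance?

4200000 Ω

Yellow → 4 (first significant figure)
Black → 0 (second significant figure)
Green → ×10^5 multiplier
Gold → ±5% tolerance
40 × 100000 = 4000000 Ω
Largest = 4000000 × (1 + 5/100) = 4200000 Ω.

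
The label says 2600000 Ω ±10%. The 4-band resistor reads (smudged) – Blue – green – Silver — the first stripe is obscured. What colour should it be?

red

2600000 Ω = 26 × 10^5.
The first band gives digit 2 of the significand, and 2 is red.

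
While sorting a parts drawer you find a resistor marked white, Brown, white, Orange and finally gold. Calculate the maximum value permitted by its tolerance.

White → 9 (first significant figure)
Brown → 1 (second significant figure)
White → 9 (third significant figure)
Orange → ×10^3 multiplier
Gold → ±5% tolerance
919 × 1000 = 919000 Ω
Maximum = 919000 × (1 + 5/100) = 964950 Ω.

964950 Ω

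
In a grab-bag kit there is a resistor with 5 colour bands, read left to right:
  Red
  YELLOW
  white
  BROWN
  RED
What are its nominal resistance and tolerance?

2490 Ω ±2%

Red → 2 (first significant figure)
Yellow → 4 (second significant figure)
White → 9 (third significant figure)
Brown → ×10 multiplier
Red → ±2% tolerance
249 × 10 = 2490 Ω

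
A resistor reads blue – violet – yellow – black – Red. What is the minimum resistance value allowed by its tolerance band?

Blue → 6 (first significant figure)
Violet → 7 (second significant figure)
Yellow → 4 (third significant figure)
Black → ×1 multiplier
Red → ±2% tolerance
674 × 1 = 674 Ω
Minimum = 674 × (1 − 2/100) = 660.52 Ω.

660.52 Ω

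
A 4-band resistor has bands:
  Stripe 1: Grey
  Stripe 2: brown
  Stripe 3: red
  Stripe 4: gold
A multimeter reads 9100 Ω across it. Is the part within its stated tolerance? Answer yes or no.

Grey → 8 (first significant figure)
Brown → 1 (second significant figure)
Red → ×10^2 multiplier
Gold → ±5% tolerance
81 × 100 = 8100 Ω
Allowed range: 7695 Ω to 8505 Ω.
9100 Ω lies outside that range.

no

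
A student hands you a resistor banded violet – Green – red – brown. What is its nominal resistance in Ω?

Violet → 7 (first significant figure)
Green → 5 (second significant figure)
Red → ×10^2 multiplier
75 × 100 = 7500 Ω

7500 Ω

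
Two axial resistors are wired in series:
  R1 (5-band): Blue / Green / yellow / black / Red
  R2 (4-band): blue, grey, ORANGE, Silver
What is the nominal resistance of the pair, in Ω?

R1: blue, green, yellow → 654; black ×1 → 654 Ω.
R2: blue, grey → 68; orange ×10^3 → 68000 Ω.
Series: 654 + 68000 = 68654 Ω.

68654 Ω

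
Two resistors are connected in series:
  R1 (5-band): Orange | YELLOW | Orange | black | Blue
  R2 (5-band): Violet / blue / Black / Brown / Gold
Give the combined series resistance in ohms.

R1: orange, yellow, orange → 343; black ×1 → 343 Ω.
R2: violet, blue, black → 760; brown ×10 → 7600 Ω.
Series: 343 + 7600 = 7943 Ω.

7943 Ω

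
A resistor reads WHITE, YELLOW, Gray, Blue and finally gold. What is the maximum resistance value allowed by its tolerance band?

995400000 Ω

White → 9 (first significant figure)
Yellow → 4 (second significant figure)
Grey → 8 (third significant figure)
Blue → ×10^6 multiplier
Gold → ±5% tolerance
948 × 1000000 = 948000000 Ω
Maximum = 948000000 × (1 + 5/100) = 995400000 Ω.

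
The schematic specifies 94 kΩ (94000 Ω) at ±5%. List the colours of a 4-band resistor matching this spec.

white, yellow, orange, gold

94000 Ω = 94 × 10^3.
9 → white
4 → yellow
Multiplier 10^3 → orange.
±5% tolerance → gold.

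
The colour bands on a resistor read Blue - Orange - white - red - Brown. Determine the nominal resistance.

63900 Ω

Blue → 6 (first significant figure)
Orange → 3 (second significant figure)
White → 9 (third significant figure)
Red → ×10^2 multiplier
639 × 100 = 63900 Ω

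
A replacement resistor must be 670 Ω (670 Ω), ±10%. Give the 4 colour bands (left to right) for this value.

670 Ω = 67 × 10^1.
6 → blue
7 → violet
Multiplier 10^1 → brown.
±10% tolerance → silver.

blue, violet, brown, silver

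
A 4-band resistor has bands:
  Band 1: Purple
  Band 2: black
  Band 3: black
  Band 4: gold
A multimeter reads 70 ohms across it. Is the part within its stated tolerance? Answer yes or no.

Violet → 7 (first significant figure)
Black → 0 (second significant figure)
Black → ×1 multiplier
Gold → ±5% tolerance
70 × 1 = 70 Ω
Allowed range: 66.5 Ω to 73.5 Ω.
70 ohms lies inside that range.

yes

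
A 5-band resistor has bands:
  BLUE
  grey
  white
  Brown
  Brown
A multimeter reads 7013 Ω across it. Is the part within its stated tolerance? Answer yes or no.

no

Blue → 6 (first significant figure)
Grey → 8 (second significant figure)
White → 9 (third significant figure)
Brown → ×10 multiplier
Brown → ±1% tolerance
689 × 10 = 6890 Ω
Allowed range: 6821.1 Ω to 6958.9 Ω.
7013 Ω lies outside that range.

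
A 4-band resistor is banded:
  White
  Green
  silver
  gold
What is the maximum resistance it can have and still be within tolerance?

White → 9 (first significant figure)
Green → 5 (second significant figure)
Silver → ×0.01 multiplier
Gold → ±5% tolerance
95 × 0.01 = 0.95 Ω
Maximum = 0.95 × (1 + 5/100) = 0.9975 Ω.

0.9975 Ω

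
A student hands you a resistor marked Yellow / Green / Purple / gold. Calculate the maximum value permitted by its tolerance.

472500000 Ω

Yellow → 4 (first significant figure)
Green → 5 (second significant figure)
Violet → ×10^7 multiplier
Gold → ±5% tolerance
45 × 10000000 = 450000000 Ω
Maximum = 450000000 × (1 + 5/100) = 472500000 Ω.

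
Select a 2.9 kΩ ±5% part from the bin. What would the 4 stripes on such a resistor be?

2900 Ω = 29 × 10^2.
2 → red
9 → white
Multiplier 10^2 → red.
±5% tolerance → gold.

red, white, red, gold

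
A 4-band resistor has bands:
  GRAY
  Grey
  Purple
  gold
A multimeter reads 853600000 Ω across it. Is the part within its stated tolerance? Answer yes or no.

Grey → 8 (first significant figure)
Grey → 8 (second significant figure)
Violet → ×10^7 multiplier
Gold → ±5% tolerance
88 × 10000000 = 880000000 Ω
Allowed range: 836000000 Ω to 924000000 Ω.
853600000 Ω lies inside that range.

yes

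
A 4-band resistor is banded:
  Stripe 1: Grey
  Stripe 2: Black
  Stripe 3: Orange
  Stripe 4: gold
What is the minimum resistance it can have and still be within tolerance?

76000 Ω

Grey → 8 (first significant figure)
Black → 0 (second significant figure)
Orange → ×10^3 multiplier
Gold → ±5% tolerance
80 × 1000 = 80000 Ω
Minimum = 80000 × (1 − 5/100) = 76000 Ω.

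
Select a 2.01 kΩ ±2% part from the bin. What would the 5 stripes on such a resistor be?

red, black, brown, brown, red

2010 Ω = 201 × 10^1.
2 → red
0 → black
1 → brown
Multiplier 10^1 → brown.
±2% tolerance → red.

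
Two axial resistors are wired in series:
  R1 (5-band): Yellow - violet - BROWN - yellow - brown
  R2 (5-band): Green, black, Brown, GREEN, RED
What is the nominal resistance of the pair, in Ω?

54810000 Ω

R1: yellow, violet, brown → 471; yellow ×10^4 → 4710000 Ω.
R2: green, black, brown → 501; green ×10^5 → 50100000 Ω.
Series: 4710000 + 50100000 = 54810000 Ω.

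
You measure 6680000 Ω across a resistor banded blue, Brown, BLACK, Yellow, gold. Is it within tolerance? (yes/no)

Blue → 6 (first significant figure)
Brown → 1 (second significant figure)
Black → 0 (third significant figure)
Yellow → ×10^4 multiplier
Gold → ±5% tolerance
610 × 10000 = 6100000 Ω
Allowed range: 5795000 Ω to 6405000 Ω.
6680000 Ω lies outside that range.

no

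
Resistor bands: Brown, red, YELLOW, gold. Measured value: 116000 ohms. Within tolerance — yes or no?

Brown → 1 (first significant figure)
Red → 2 (second significant figure)
Yellow → ×10^4 multiplier
Gold → ±5% tolerance
12 × 10000 = 120000 Ω
Allowed range: 114000 Ω to 126000 Ω.
116000 ohms lies inside that range.

yes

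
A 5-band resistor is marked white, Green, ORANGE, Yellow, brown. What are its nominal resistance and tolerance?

White → 9 (first significant figure)
Green → 5 (second significant figure)
Orange → 3 (third significant figure)
Yellow → ×10^4 multiplier
Brown → ±1% tolerance
953 × 10000 = 9530000 Ω

9530000 Ω ±1%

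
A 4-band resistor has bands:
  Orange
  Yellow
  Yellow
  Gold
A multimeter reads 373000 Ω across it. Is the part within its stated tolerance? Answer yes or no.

no

Orange → 3 (first significant figure)
Yellow → 4 (second significant figure)
Yellow → ×10^4 multiplier
Gold → ±5% tolerance
34 × 10000 = 340000 Ω
Allowed range: 323000 Ω to 357000 Ω.
373000 Ω lies outside that range.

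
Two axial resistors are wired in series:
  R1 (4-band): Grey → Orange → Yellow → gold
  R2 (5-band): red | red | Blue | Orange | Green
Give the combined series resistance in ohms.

R1: grey, orange → 83; yellow ×10^4 → 830000 Ω.
R2: red, red, blue → 226; orange ×10^3 → 226000 Ω.
Series: 830000 + 226000 = 1056000 Ω.

1056000 Ω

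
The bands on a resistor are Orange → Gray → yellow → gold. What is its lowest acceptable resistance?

Orange → 3 (first significant figure)
Grey → 8 (second significant figure)
Yellow → ×10^4 multiplier
Gold → ±5% tolerance
38 × 10000 = 380000 Ω
Lowest = 380000 × (1 − 5/100) = 361000 Ω.

361000 Ω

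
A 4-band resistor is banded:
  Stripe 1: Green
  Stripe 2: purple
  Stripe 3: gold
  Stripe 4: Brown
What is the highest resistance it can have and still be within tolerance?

5.757 Ω

Green → 5 (first significant figure)
Violet → 7 (second significant figure)
Gold → ×0.1 multiplier
Brown → ±1% tolerance
57 × 0.1 = 5.7 Ω
Highest = 5.7 × (1 + 1/100) = 5.757 Ω.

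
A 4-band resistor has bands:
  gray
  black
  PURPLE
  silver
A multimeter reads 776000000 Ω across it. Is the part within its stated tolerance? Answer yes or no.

Grey → 8 (first significant figure)
Black → 0 (second significant figure)
Violet → ×10^7 multiplier
Silver → ±10% tolerance
80 × 10000000 = 800000000 Ω
Allowed range: 720000000 Ω to 880000000 Ω.
776000000 Ω lies inside that range.

yes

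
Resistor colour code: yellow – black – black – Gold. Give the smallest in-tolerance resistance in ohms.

38 Ω

Yellow → 4 (first significant figure)
Black → 0 (second significant figure)
Black → ×1 multiplier
Gold → ±5% tolerance
40 × 1 = 40 Ω
Smallest = 40 × (1 − 5/100) = 38 Ω.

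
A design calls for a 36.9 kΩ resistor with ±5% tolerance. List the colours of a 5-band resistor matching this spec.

orange, blue, white, red, gold

36900 Ω = 369 × 10^2.
3 → orange
6 → blue
9 → white
Multiplier 10^2 → red.
±5% tolerance → gold.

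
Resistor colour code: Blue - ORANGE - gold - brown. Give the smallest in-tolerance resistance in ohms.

6.237 Ω

Blue → 6 (first significant figure)
Orange → 3 (second significant figure)
Gold → ×0.1 multiplier
Brown → ±1% tolerance
63 × 0.1 = 6.3 Ω
Smallest = 6.3 × (1 − 1/100) = 6.237 Ω.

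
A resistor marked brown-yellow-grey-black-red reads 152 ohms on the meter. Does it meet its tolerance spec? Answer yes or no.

no

Brown → 1 (first significant figure)
Yellow → 4 (second significant figure)
Grey → 8 (third significant figure)
Black → ×1 multiplier
Red → ±2% tolerance
148 × 1 = 148 Ω
Allowed range: 145.04 Ω to 150.96 Ω.
152 ohms lies outside that range.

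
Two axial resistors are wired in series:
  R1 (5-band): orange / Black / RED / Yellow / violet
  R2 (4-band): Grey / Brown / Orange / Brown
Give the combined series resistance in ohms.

3101000 Ω

R1: orange, black, red → 302; yellow ×10^4 → 3020000 Ω.
R2: grey, brown → 81; orange ×10^3 → 81000 Ω.
Series: 3020000 + 81000 = 3101000 Ω.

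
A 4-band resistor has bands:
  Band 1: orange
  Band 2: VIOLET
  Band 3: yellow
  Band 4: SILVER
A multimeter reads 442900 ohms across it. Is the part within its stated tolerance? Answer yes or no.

Orange → 3 (first significant figure)
Violet → 7 (second significant figure)
Yellow → ×10^4 multiplier
Silver → ±10% tolerance
37 × 10000 = 370000 Ω
Allowed range: 333000 Ω to 407000 Ω.
442900 ohms lies outside that range.

no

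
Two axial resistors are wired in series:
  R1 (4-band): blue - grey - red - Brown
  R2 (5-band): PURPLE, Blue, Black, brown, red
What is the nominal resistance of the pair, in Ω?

14400 Ω

R1: blue, grey → 68; red ×10^2 → 6800 Ω.
R2: violet, blue, black → 760; brown ×10 → 7600 Ω.
Series: 6800 + 7600 = 14400 Ω.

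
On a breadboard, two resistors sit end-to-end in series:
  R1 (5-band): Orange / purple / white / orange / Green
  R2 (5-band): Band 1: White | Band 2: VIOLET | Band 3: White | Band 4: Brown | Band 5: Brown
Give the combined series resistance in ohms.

388790 Ω

R1: orange, violet, white → 379; orange ×10^3 → 379000 Ω.
R2: white, violet, white → 979; brown ×10 → 9790 Ω.
Series: 379000 + 9790 = 388790 Ω.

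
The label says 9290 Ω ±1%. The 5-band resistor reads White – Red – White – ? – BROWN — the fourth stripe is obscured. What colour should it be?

brown

9290 Ω = 929 × 10^1.
The fourth band is the multiplier, 10^1, which is brown.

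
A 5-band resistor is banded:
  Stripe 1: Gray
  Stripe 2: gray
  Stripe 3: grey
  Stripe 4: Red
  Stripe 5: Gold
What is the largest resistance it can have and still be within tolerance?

Grey → 8 (first significant figure)
Grey → 8 (second significant figure)
Grey → 8 (third significant figure)
Red → ×10^2 multiplier
Gold → ±5% tolerance
888 × 100 = 88800 Ω
Largest = 88800 × (1 + 5/100) = 93240 Ω.

93240 Ω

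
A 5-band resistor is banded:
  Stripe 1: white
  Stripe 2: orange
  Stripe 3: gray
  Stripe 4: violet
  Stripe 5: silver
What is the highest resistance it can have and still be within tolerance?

White → 9 (first significant figure)
Orange → 3 (second significant figure)
Grey → 8 (third significant figure)
Violet → ×10^7 multiplier
Silver → ±10% tolerance
938 × 10000000 = 9380000000 Ω
Highest = 9380000000 × (1 + 10/100) = 10318000000 Ω.

10318000000 Ω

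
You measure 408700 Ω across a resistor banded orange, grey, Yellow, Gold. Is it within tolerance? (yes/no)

no

Orange → 3 (first significant figure)
Grey → 8 (second significant figure)
Yellow → ×10^4 multiplier
Gold → ±5% tolerance
38 × 10000 = 380000 Ω
Allowed range: 361000 Ω to 399000 Ω.
408700 Ω lies outside that range.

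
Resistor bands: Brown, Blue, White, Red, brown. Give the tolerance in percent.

±1%

The last band, brown, is the tolerance band.
Brown corresponds to ±1%.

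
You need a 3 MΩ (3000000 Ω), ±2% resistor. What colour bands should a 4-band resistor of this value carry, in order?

3000000 Ω = 30 × 10^5.
3 → orange
0 → black
Multiplier 10^5 → green.
±2% tolerance → red.

orange, black, green, red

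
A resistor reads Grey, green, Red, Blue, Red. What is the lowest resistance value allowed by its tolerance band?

834960000 Ω

Grey → 8 (first significant figure)
Green → 5 (second significant figure)
Red → 2 (third significant figure)
Blue → ×10^6 multiplier
Red → ±2% tolerance
852 × 1000000 = 852000000 Ω
Lowest = 852000000 × (1 − 2/100) = 834960000 Ω.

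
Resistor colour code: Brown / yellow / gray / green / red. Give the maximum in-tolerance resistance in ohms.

Brown → 1 (first significant figure)
Yellow → 4 (second significant figure)
Grey → 8 (third significant figure)
Green → ×10^5 multiplier
Red → ±2% tolerance
148 × 100000 = 14800000 Ω
Maximum = 14800000 × (1 + 2/100) = 15096000 Ω.

15096000 Ω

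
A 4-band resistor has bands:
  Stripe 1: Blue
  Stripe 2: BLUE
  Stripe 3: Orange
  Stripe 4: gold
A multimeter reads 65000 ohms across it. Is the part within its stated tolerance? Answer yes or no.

Blue → 6 (first significant figure)
Blue → 6 (second significant figure)
Orange → ×10^3 multiplier
Gold → ±5% tolerance
66 × 1000 = 66000 Ω
Allowed range: 62700 Ω to 69300 Ω.
65000 ohms lies inside that range.

yes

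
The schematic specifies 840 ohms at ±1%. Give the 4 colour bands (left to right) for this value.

grey, yellow, brown, brown

840 Ω = 84 × 10^1.
8 → grey
4 → yellow
Multiplier 10^1 → brown.
±1% tolerance → brown.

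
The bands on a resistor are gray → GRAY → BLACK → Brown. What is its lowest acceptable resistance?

87.12 Ω

Grey → 8 (first significant figure)
Grey → 8 (second significant figure)
Black → ×1 multiplier
Brown → ±1% tolerance
88 × 1 = 88 Ω
Lowest = 88 × (1 − 1/100) = 87.12 Ω.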